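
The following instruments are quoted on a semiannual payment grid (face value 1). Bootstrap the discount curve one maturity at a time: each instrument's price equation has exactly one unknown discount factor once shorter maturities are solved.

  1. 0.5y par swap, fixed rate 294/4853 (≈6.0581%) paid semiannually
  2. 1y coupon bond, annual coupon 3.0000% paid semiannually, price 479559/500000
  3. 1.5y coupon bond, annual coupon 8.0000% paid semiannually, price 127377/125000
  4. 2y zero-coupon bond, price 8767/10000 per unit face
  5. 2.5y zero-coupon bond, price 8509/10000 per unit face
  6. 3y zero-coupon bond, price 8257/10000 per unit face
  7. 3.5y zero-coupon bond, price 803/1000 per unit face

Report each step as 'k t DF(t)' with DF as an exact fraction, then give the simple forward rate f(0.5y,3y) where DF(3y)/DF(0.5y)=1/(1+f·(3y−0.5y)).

step 1 [0.5y] swap r/2=147/4853: DF=(1 − 147/4853·(0))/(1+147/4853) = 4853/5000 ≈ 0.970600
step 2 [1y] bond c/2=3/200: DF=(479559/500000 − 3/200·(0.970600))/(1+3/200) = 4653/5000 ≈ 0.930600
step 3 [1.5y] bond c/2=1/25: DF=(127377/125000 − 1/25·(0.970600+0.930600))/(1+1/25) = 9067/10000 ≈ 0.906700
step 4 [2y] zero: DF = P = 8767/10000 ≈ 0.876700
step 5 [2.5y] zero: DF = P = 8509/10000 ≈ 0.850900
step 6 [3y] zero: DF = P = 8257/10000 ≈ 0.825700
step 7 [3.5y] zero: DF = P = 803/1000 ≈ 0.803000

1 1/2 4853/5000
2 1 4653/5000
3 3/2 9067/10000
4 2 8767/10000
5 5/2 8509/10000
6 3 8257/10000
7 7/2 803/1000
f(0.5y,3y) = ((4853/5000)/(8257/10000) − 1)/(5/2) = 126/1795 ≈ 7.0195%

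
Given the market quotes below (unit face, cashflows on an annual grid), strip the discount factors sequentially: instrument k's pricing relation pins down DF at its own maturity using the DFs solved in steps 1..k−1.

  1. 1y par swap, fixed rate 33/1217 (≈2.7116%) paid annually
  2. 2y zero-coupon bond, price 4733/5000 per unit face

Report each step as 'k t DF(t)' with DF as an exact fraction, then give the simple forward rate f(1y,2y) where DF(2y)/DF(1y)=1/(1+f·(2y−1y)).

step 1 [1y] swap r/1=33/1217: DF=(1 − 33/1217·(0))/(1+33/1217) = 1217/1250 ≈ 0.973600
step 2 [2y] zero: DF = P = 4733/5000 ≈ 0.946600

1 1 1217/1250
2 2 4733/5000
f(1y,2y) = ((1217/1250)/(4733/5000) − 1)/(1) = 135/4733 ≈ 2.8523%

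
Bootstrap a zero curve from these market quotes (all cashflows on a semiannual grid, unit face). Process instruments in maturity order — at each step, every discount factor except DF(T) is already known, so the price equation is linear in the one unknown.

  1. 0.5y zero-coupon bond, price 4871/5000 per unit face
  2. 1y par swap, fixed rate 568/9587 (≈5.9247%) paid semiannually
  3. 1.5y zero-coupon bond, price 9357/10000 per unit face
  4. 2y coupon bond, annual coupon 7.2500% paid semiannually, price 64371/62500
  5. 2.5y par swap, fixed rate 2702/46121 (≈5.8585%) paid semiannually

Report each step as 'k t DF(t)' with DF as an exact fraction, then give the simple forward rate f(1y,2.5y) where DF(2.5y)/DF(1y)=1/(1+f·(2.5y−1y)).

step 1 [0.5y] zero: DF = P = 4871/5000 ≈ 0.974200
step 2 [1y] swap r/2=284/9587: DF=(1 − 284/9587·(0.974200))/(1+284/9587) = 1179/1250 ≈ 0.943200
step 3 [1.5y] zero: DF = P = 9357/10000 ≈ 0.935700
step 4 [2y] bond c/2=29/800: DF=(64371/62500 − 29/800·(0.974200+0.943200+0.935700))/(1+29/800) = 8941/10000 ≈ 0.894100
step 5 [2.5y] swap r/2=1351/46121: DF=(1 − 1351/46121·(0.974200+0.943200+0.935700+0.894100))/(1+1351/46121) = 8649/10000 ≈ 0.864900

1 1/2 4871/5000
2 1 1179/1250
3 3/2 9357/10000
4 2 8941/10000
5 5/2 8649/10000
f(1y,2.5y) = ((1179/1250)/(8649/10000) − 1)/(3/2) = 58/961 ≈ 6.0354%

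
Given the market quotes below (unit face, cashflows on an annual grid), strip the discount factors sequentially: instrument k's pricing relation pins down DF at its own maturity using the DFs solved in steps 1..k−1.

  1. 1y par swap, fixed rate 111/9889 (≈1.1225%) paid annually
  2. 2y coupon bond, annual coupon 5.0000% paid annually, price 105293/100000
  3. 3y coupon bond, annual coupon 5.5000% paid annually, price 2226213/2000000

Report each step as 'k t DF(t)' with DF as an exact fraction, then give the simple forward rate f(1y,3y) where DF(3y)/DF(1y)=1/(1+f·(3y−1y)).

1 1 9889/10000
2 2 9557/10000
3 3 9537/10000
f(1y,3y) = ((9889/10000)/(9537/10000) − 1)/(2) = 16/867 ≈ 1.8454%

step 1 [1y] swap r/1=111/9889: DF=(1 − 111/9889·(0))/(1+111/9889) = 9889/10000 ≈ 0.988900
step 2 [2y] bond c/1=1/20: DF=(105293/100000 − 1/20·(0.988900))/(1+1/20) = 9557/10000 ≈ 0.955700
step 3 [3y] bond c/1=11/200: DF=(2226213/2000000 − 11/200·(0.988900+0.955700))/(1+11/200) = 9537/10000 ≈ 0.953700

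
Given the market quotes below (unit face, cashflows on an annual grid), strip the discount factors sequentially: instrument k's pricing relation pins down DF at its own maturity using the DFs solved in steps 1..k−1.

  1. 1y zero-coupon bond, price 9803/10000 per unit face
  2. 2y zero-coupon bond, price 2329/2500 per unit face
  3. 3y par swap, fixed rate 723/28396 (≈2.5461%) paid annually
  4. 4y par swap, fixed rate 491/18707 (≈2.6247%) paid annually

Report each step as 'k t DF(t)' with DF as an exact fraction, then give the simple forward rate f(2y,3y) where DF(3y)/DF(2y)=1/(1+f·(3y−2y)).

1 1 9803/10000
2 2 2329/2500
3 3 9277/10000
4 4 4509/5000
f(2y,3y) = ((2329/2500)/(9277/10000) − 1)/(1) = 39/9277 ≈ 0.4204%

step 1 [1y] zero: DF = P = 9803/10000 ≈ 0.980300
step 2 [2y] zero: DF = P = 2329/2500 ≈ 0.931600
step 3 [3y] swap r/1=723/28396: DF=(1 − 723/28396·(0.980300+0.931600))/(1+723/28396) = 9277/10000 ≈ 0.927700
step 4 [4y] swap r/1=491/18707: DF=(1 − 491/18707·(0.980300+0.931600+0.927700))/(1+491/18707) = 4509/5000 ≈ 0.901800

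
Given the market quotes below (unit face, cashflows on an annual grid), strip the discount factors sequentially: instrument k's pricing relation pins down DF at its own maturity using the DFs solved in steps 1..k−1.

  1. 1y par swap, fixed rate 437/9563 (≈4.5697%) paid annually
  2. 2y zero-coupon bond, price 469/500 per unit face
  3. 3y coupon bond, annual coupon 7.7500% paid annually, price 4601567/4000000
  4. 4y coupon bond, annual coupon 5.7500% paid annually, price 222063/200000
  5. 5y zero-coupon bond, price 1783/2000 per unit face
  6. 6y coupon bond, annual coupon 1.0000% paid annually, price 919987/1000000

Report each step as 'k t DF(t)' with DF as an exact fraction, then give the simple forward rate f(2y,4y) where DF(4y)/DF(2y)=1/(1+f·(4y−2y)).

1 1 9563/10000
2 2 469/500
3 3 4657/5000
4 4 8963/10000
5 5 1783/2000
6 6 2163/2500
f(2y,4y) = ((469/500)/(8963/10000) − 1)/(2) = 417/17926 ≈ 2.3262%

step 1 [1y] swap r/1=437/9563: DF=(1 − 437/9563·(0))/(1+437/9563) = 9563/10000 ≈ 0.956300
step 2 [2y] zero: DF = P = 469/500 ≈ 0.938000
step 3 [3y] bond c/1=31/400: DF=(4601567/4000000 − 31/400·(0.956300+0.938000))/(1+31/400) = 4657/5000 ≈ 0.931400
step 4 [4y] bond c/1=23/400: DF=(222063/200000 − 23/400·(0.956300+0.938000+0.931400))/(1+23/400) = 8963/10000 ≈ 0.896300
step 5 [5y] zero: DF = P = 1783/2000 ≈ 0.891500
step 6 [6y] bond c/1=1/100: DF=(919987/1000000 − 1/100·(0.956300+0.938000+0.931400+0.896300+0.891500))/(1+1/100) = 2163/2500 ≈ 0.865200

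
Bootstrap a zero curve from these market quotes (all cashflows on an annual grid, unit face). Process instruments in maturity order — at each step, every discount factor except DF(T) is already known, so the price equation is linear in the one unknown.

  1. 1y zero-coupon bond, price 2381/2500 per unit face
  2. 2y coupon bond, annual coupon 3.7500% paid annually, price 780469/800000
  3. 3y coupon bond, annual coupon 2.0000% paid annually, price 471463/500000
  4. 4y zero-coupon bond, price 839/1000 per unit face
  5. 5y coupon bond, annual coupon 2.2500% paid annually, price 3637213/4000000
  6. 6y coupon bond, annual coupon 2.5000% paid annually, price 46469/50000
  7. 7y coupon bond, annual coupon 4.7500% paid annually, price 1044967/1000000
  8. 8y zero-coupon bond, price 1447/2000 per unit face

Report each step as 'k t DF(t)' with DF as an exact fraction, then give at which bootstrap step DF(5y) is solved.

step 1 [1y] zero: DF = P = 2381/2500 ≈ 0.952400
step 2 [2y] bond c/1=3/80: DF=(780469/800000 − 3/80·(0.952400))/(1+3/80) = 9059/10000 ≈ 0.905900
step 3 [3y] bond c/1=1/50: DF=(471463/500000 − 1/50·(0.952400+0.905900))/(1+1/50) = 111/125 ≈ 0.888000
step 4 [4y] zero: DF = P = 839/1000 ≈ 0.839000
step 5 [5y] bond c/1=9/400: DF=(3637213/4000000 − 9/400·(0.952400+0.905900+0.888000+0.839000))/(1+9/400) = 1013/1250 ≈ 0.810400
step 6 [6y] bond c/1=1/40: DF=(46469/50000 − 1/40·(0.952400+0.905900+0.888000+0.839000+0.810400))/(1+1/40) = 1599/2000 ≈ 0.799500
step 7 [7y] bond c/1=19/400: DF=(1044967/1000000 − 19/400·(0.952400+0.905900+0.888000+0.839000+0.810400+0.799500))/(1+19/400) = 381/500 ≈ 0.762000
step 8 [8y] zero: DF = P = 1447/2000 ≈ 0.723500

1 1 2381/2500
2 2 9059/10000
3 3 111/125
4 4 839/1000
5 5 1013/1250
6 6 1599/2000
7 7 381/500
8 8 1447/2000
DF(5y) is solved at step 5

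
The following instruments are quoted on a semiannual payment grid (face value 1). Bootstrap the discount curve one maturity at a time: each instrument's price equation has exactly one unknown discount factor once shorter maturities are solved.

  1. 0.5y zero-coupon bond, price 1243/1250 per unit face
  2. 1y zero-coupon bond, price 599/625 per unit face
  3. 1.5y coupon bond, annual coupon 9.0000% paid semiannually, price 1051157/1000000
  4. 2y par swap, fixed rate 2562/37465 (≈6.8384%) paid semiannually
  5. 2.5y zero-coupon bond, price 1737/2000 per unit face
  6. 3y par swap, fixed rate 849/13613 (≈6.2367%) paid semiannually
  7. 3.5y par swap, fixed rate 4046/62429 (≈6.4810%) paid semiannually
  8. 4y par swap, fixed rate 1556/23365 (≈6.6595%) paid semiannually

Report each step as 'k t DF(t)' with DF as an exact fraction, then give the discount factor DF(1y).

1 1/2 1243/1250
2 1 599/625
3 3/2 4609/5000
4 2 8719/10000
5 5/2 1737/2000
6 3 4151/5000
7 7/2 7977/10000
8 4 3833/5000
DF(1y) = 599/625 ≈ 0.958400

step 1 [0.5y] zero: DF = P = 1243/1250 ≈ 0.994400
step 2 [1y] zero: DF = P = 599/625 ≈ 0.958400
step 3 [1.5y] bond c/2=9/200: DF=(1051157/1000000 − 9/200·(0.994400+0.958400))/(1+9/200) = 4609/5000 ≈ 0.921800
step 4 [2y] swap r/2=1281/37465: DF=(1 − 1281/37465·(0.994400+0.958400+0.921800))/(1+1281/37465) = 8719/10000 ≈ 0.871900
step 5 [2.5y] zero: DF = P = 1737/2000 ≈ 0.868500
step 6 [3y] swap r/2=849/27226: DF=(1 − 849/27226·(0.994400+0.958400+0.921800+0.871900+0.868500))/(1+849/27226) = 4151/5000 ≈ 0.830200
step 7 [3.5y] swap r/2=2023/62429: DF=(1 − 2023/62429·(0.994400+0.958400+0.921800+0.871900+0.868500+0.830200))/(1+2023/62429) = 7977/10000 ≈ 0.797700
step 8 [4y] swap r/2=778/23365: DF=(1 − 778/23365·(0.994400+0.958400+0.921800+0.871900+0.868500+0.830200+0.797700))/(1+778/23365) = 3833/5000 ≈ 0.766600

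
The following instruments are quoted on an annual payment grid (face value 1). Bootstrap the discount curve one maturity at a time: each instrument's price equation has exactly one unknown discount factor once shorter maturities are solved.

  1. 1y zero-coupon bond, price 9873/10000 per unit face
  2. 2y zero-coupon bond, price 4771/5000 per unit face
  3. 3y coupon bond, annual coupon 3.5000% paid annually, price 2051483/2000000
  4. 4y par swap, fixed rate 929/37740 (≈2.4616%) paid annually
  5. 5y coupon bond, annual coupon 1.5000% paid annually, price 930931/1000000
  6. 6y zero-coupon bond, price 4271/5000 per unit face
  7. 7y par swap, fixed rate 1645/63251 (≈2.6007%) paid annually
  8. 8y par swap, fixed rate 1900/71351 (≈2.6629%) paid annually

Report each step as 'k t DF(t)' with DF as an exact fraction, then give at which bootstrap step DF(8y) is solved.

step 1 [1y] zero: DF = P = 9873/10000 ≈ 0.987300
step 2 [2y] zero: DF = P = 4771/5000 ≈ 0.954200
step 3 [3y] bond c/1=7/200: DF=(2051483/2000000 − 7/200·(0.987300+0.954200))/(1+7/200) = 4627/5000 ≈ 0.925400
step 4 [4y] swap r/1=929/37740: DF=(1 − 929/37740·(0.987300+0.954200+0.925400))/(1+929/37740) = 9071/10000 ≈ 0.907100
step 5 [5y] bond c/1=3/200: DF=(930931/1000000 − 3/200·(0.987300+0.954200+0.925400+0.907100))/(1+3/200) = 4307/5000 ≈ 0.861400
step 6 [6y] zero: DF = P = 4271/5000 ≈ 0.854200
step 7 [7y] swap r/1=1645/63251: DF=(1 − 1645/63251·(0.987300+0.954200+0.925400+0.907100+0.861400+0.854200))/(1+1645/63251) = 1671/2000 ≈ 0.835500
step 8 [8y] swap r/1=1900/71351: DF=(1 − 1900/71351·(0.987300+0.954200+0.925400+0.907100+0.861400+0.854200+0.835500))/(1+1900/71351) = 81/100 ≈ 0.810000

1 1 9873/10000
2 2 4771/5000
3 3 4627/5000
4 4 9071/10000
5 5 4307/5000
6 6 4271/5000
7 7 1671/2000
8 8 81/100
DF(8y) is solved at step 8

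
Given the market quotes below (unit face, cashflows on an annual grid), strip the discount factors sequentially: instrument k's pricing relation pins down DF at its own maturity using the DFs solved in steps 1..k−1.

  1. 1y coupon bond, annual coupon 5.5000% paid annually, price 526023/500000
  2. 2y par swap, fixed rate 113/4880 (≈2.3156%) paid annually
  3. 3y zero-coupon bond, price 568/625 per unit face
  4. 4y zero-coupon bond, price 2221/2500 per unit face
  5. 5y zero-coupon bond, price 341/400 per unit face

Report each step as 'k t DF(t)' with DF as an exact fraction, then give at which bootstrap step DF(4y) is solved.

1 1 2493/2500
2 2 2387/2500
3 3 568/625
4 4 2221/2500
5 5 341/400
DF(4y) is solved at step 4

step 1 [1y] bond c/1=11/200: DF=(526023/500000 − 11/200·(0))/(1+11/200) = 2493/2500 ≈ 0.997200
step 2 [2y] swap r/1=113/4880: DF=(1 − 113/4880·(0.997200))/(1+113/4880) = 2387/2500 ≈ 0.954800
step 3 [3y] zero: DF = P = 568/625 ≈ 0.908800
step 4 [4y] zero: DF = P = 2221/2500 ≈ 0.888400
step 5 [5y] zero: DF = P = 341/400 ≈ 0.852500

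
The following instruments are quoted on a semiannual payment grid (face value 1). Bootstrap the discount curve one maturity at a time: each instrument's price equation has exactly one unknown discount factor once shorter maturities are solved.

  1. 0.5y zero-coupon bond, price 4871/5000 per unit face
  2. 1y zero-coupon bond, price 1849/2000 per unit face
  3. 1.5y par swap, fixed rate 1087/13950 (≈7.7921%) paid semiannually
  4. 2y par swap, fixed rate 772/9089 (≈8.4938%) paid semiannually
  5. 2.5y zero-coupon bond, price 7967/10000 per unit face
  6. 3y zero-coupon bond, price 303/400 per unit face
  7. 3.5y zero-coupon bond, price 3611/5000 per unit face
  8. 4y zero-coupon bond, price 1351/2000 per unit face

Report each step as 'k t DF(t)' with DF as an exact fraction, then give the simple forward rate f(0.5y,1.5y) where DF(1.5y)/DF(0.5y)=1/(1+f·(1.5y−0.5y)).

1 1/2 4871/5000
2 1 1849/2000
3 3/2 8913/10000
4 2 1057/1250
5 5/2 7967/10000
6 3 303/400
7 7/2 3611/5000
8 4 1351/2000
f(0.5y,1.5y) = ((4871/5000)/(8913/10000) − 1)/(1) = 829/8913 ≈ 9.3010%

step 1 [0.5y] zero: DF = P = 4871/5000 ≈ 0.974200
step 2 [1y] zero: DF = P = 1849/2000 ≈ 0.924500
step 3 [1.5y] swap r/2=1087/27900: DF=(1 − 1087/27900·(0.974200+0.924500))/(1+1087/27900) = 8913/10000 ≈ 0.891300
step 4 [2y] swap r/2=386/9089: DF=(1 − 386/9089·(0.974200+0.924500+0.891300))/(1+386/9089) = 1057/1250 ≈ 0.845600
step 5 [2.5y] zero: DF = P = 7967/10000 ≈ 0.796700
step 6 [3y] zero: DF = P = 303/400 ≈ 0.757500
step 7 [3.5y] zero: DF = P = 3611/5000 ≈ 0.722200
step 8 [4y] zero: DF = P = 1351/2000 ≈ 0.675500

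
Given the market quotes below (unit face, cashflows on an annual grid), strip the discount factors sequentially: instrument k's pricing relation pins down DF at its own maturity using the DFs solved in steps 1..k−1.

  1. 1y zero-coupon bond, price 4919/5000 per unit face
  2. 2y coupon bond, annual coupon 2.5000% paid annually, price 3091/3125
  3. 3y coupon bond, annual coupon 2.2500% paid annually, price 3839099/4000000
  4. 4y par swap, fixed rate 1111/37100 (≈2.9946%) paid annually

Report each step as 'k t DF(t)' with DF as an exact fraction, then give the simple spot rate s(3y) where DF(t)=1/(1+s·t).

1 1 4919/5000
2 2 941/1000
3 3 8963/10000
4 4 8889/10000
s(3y) = (1/(8963/10000) − 1)/(3) = 1037/26889 ≈ 3.8566%

step 1 [1y] zero: DF = P = 4919/5000 ≈ 0.983800
step 2 [2y] bond c/1=1/40: DF=(3091/3125 − 1/40·(0.983800))/(1+1/40) = 941/1000 ≈ 0.941000
step 3 [3y] bond c/1=9/400: DF=(3839099/4000000 − 9/400·(0.983800+0.941000))/(1+9/400) = 8963/10000 ≈ 0.896300
step 4 [4y] swap r/1=1111/37100: DF=(1 − 1111/37100·(0.983800+0.941000+0.896300))/(1+1111/37100) = 8889/10000 ≈ 0.888900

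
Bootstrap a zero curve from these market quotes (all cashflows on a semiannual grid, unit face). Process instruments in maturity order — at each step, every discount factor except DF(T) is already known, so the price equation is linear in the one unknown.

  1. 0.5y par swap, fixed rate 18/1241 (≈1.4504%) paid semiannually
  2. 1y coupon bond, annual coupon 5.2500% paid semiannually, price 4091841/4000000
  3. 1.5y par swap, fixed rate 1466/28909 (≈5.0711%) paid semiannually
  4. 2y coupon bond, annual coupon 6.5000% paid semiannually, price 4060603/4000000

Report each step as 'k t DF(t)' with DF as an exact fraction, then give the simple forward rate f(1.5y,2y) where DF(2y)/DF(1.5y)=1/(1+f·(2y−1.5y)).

step 1 [0.5y] swap r/2=9/1241: DF=(1 − 9/1241·(0))/(1+9/1241) = 1241/1250 ≈ 0.992800
step 2 [1y] bond c/2=21/800: DF=(4091841/4000000 − 21/800·(0.992800))/(1+21/800) = 4857/5000 ≈ 0.971400
step 3 [1.5y] swap r/2=733/28909: DF=(1 − 733/28909·(0.992800+0.971400))/(1+733/28909) = 9267/10000 ≈ 0.926700
step 4 [2y] bond c/2=13/400: DF=(4060603/4000000 − 13/400·(0.992800+0.971400+0.926700))/(1+13/400) = 4461/5000 ≈ 0.892200

1 1/2 1241/1250
2 1 4857/5000
3 3/2 9267/10000
4 2 4461/5000
f(1.5y,2y) = ((9267/10000)/(4461/5000) − 1)/(1/2) = 115/1487 ≈ 7.7337%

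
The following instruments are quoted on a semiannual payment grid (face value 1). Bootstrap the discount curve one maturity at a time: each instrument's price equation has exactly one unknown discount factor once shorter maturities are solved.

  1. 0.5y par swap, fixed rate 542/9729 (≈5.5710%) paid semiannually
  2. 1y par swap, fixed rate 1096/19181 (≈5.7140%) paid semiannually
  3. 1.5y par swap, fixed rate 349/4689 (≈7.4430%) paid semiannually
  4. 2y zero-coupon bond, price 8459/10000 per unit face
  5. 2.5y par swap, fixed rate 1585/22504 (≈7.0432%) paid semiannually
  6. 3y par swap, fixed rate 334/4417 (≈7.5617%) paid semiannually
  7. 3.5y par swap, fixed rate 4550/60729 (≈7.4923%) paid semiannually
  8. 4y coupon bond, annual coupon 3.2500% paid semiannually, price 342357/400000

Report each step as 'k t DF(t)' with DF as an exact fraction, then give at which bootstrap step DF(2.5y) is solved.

step 1 [0.5y] swap r/2=271/9729: DF=(1 − 271/9729·(0))/(1+271/9729) = 9729/10000 ≈ 0.972900
step 2 [1y] swap r/2=548/19181: DF=(1 − 548/19181·(0.972900))/(1+548/19181) = 2363/2500 ≈ 0.945200
step 3 [1.5y] swap r/2=349/9378: DF=(1 − 349/9378·(0.972900+0.945200))/(1+349/9378) = 8953/10000 ≈ 0.895300
step 4 [2y] zero: DF = P = 8459/10000 ≈ 0.845900
step 5 [2.5y] swap r/2=1585/45008: DF=(1 − 1585/45008·(0.972900+0.945200+0.895300+0.845900))/(1+1585/45008) = 1683/2000 ≈ 0.841500
step 6 [3y] swap r/2=167/4417: DF=(1 − 167/4417·(0.972900+0.945200+0.895300+0.845900+0.841500))/(1+167/4417) = 1999/2500 ≈ 0.799600
step 7 [3.5y] swap r/2=2275/60729: DF=(1 − 2275/60729·(0.972900+0.945200+0.895300+0.845900+0.841500+0.799600))/(1+2275/60729) = 309/400 ≈ 0.772500
step 8 [4y] bond c/2=13/800: DF=(342357/400000 − 13/800·(0.972900+0.945200+0.895300+0.845900+0.841500+0.799600+0.772500))/(1+13/800) = 7451/10000 ≈ 0.745100

1 1/2 9729/10000
2 1 2363/2500
3 3/2 8953/10000
4 2 8459/10000
5 5/2 1683/2000
6 3 1999/2500
7 7/2 309/400
8 4 7451/10000
DF(2.5y) is solved at step 5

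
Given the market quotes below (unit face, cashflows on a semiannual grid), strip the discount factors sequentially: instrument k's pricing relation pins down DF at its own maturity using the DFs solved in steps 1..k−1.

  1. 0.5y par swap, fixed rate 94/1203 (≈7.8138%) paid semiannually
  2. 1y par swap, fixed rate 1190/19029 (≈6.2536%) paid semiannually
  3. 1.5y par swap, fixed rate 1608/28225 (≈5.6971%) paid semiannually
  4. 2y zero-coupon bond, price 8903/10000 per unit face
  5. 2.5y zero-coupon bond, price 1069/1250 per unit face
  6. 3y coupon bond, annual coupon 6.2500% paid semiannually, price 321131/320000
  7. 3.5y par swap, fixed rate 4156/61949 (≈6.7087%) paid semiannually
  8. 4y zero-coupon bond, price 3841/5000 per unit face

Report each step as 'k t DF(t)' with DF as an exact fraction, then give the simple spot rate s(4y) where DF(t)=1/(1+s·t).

1 1/2 1203/1250
2 1 1881/2000
3 3/2 2299/2500
4 2 8903/10000
5 5/2 1069/1250
6 3 8347/10000
7 7/2 3961/5000
8 4 3841/5000
s(4y) = (1/(3841/5000) − 1)/(4) = 1159/15364 ≈ 7.5436%

step 1 [0.5y] swap r/2=47/1203: DF=(1 − 47/1203·(0))/(1+47/1203) = 1203/1250 ≈ 0.962400
step 2 [1y] swap r/2=595/19029: DF=(1 − 595/19029·(0.962400))/(1+595/19029) = 1881/2000 ≈ 0.940500
step 3 [1.5y] swap r/2=804/28225: DF=(1 − 804/28225·(0.962400+0.940500))/(1+804/28225) = 2299/2500 ≈ 0.919600
step 4 [2y] zero: DF = P = 8903/10000 ≈ 0.890300
step 5 [2.5y] zero: DF = P = 1069/1250 ≈ 0.855200
step 6 [3y] bond c/2=1/32: DF=(321131/320000 − 1/32·(0.962400+0.940500+0.919600+0.890300+0.855200))/(1+1/32) = 8347/10000 ≈ 0.834700
step 7 [3.5y] swap r/2=2078/61949: DF=(1 − 2078/61949·(0.962400+0.940500+0.919600+0.890300+0.855200+0.834700))/(1+2078/61949) = 3961/5000 ≈ 0.792200
step 8 [4y] zero: DF = P = 3841/5000 ≈ 0.768200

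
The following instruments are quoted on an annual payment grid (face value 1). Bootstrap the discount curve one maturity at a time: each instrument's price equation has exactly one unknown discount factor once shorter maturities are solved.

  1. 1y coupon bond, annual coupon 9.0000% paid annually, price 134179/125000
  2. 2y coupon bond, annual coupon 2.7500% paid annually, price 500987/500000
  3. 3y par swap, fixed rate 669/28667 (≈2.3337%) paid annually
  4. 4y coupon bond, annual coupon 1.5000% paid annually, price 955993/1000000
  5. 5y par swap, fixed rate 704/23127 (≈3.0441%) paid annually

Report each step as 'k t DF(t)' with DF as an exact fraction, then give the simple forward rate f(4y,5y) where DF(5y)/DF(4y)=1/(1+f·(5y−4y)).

step 1 [1y] bond c/1=9/100: DF=(134179/125000 − 9/100·(0))/(1+9/100) = 1231/1250 ≈ 0.984800
step 2 [2y] bond c/1=11/400: DF=(500987/500000 − 11/400·(0.984800))/(1+11/400) = 593/625 ≈ 0.948800
step 3 [3y] swap r/1=669/28667: DF=(1 − 669/28667·(0.984800+0.948800))/(1+669/28667) = 9331/10000 ≈ 0.933100
step 4 [4y] bond c/1=3/200: DF=(955993/1000000 − 3/200·(0.984800+0.948800+0.933100))/(1+3/200) = 1799/2000 ≈ 0.899500
step 5 [5y] swap r/1=704/23127: DF=(1 − 704/23127·(0.984800+0.948800+0.933100+0.899500))/(1+704/23127) = 537/625 ≈ 0.859200

1 1 1231/1250
2 2 593/625
3 3 9331/10000
4 4 1799/2000
5 5 537/625
f(4y,5y) = ((1799/2000)/(537/625) − 1)/(1) = 403/8592 ≈ 4.6904%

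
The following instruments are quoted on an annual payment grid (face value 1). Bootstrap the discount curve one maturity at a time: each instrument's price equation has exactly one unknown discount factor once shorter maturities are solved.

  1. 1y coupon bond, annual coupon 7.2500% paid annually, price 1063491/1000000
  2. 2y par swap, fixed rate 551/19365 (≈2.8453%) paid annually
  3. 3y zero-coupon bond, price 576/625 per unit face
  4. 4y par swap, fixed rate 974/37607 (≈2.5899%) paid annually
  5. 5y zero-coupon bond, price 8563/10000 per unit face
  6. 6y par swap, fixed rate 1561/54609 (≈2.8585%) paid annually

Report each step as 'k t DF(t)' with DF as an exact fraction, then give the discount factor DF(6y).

step 1 [1y] bond c/1=29/400: DF=(1063491/1000000 − 29/400·(0))/(1+29/400) = 2479/2500 ≈ 0.991600
step 2 [2y] swap r/1=551/19365: DF=(1 − 551/19365·(0.991600))/(1+551/19365) = 9449/10000 ≈ 0.944900
step 3 [3y] zero: DF = P = 576/625 ≈ 0.921600
step 4 [4y] swap r/1=974/37607: DF=(1 − 974/37607·(0.991600+0.944900+0.921600))/(1+974/37607) = 4513/5000 ≈ 0.902600
step 5 [5y] zero: DF = P = 8563/10000 ≈ 0.856300
step 6 [6y] swap r/1=1561/54609: DF=(1 − 1561/54609·(0.991600+0.944900+0.921600+0.902600+0.856300))/(1+1561/54609) = 8439/10000 ≈ 0.843900

1 1 2479/2500
2 2 9449/10000
3 3 576/625
4 4 4513/5000
5 5 8563/10000
6 6 8439/10000
DF(6y) = 8439/10000 ≈ 0.843900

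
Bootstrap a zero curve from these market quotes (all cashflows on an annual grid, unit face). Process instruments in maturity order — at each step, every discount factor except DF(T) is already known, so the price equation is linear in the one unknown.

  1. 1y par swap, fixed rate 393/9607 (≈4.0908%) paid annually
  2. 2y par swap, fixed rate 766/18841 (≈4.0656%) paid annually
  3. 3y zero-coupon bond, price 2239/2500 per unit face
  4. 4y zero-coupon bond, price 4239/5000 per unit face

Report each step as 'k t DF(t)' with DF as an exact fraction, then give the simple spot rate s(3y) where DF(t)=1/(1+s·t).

1 1 9607/10000
2 2 4617/5000
3 3 2239/2500
4 4 4239/5000
s(3y) = (1/(2239/2500) − 1)/(3) = 87/2239 ≈ 3.8857%

step 1 [1y] swap r/1=393/9607: DF=(1 − 393/9607·(0))/(1+393/9607) = 9607/10000 ≈ 0.960700
step 2 [2y] swap r/1=766/18841: DF=(1 − 766/18841·(0.960700))/(1+766/18841) = 4617/5000 ≈ 0.923400
step 3 [3y] zero: DF = P = 2239/2500 ≈ 0.895600
step 4 [4y] zero: DF = P = 4239/5000 ≈ 0.847800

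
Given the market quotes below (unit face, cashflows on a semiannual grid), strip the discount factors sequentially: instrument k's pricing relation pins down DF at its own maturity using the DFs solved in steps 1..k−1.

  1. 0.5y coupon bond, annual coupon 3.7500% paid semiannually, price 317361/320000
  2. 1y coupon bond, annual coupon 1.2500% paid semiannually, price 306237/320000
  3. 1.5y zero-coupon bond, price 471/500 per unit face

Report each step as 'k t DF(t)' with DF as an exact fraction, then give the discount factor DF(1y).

1 1/2 1947/2000
2 1 189/200
3 3/2 471/500
DF(1y) = 189/200 ≈ 0.945000

step 1 [0.5y] bond c/2=3/160: DF=(317361/320000 − 3/160·(0))/(1+3/160) = 1947/2000 ≈ 0.973500
step 2 [1y] bond c/2=1/160: DF=(306237/320000 − 1/160·(0.973500))/(1+1/160) = 189/200 ≈ 0.945000
step 3 [1.5y] zero: DF = P = 471/500 ≈ 0.942000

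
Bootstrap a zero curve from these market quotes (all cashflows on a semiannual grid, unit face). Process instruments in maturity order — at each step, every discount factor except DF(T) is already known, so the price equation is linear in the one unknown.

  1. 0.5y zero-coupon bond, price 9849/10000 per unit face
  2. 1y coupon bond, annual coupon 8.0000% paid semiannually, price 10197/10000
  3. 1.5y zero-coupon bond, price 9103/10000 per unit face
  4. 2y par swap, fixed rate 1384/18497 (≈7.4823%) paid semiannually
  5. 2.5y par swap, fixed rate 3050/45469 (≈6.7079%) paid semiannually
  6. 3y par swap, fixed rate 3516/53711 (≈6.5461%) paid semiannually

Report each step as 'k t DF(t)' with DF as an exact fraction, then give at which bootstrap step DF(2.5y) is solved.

step 1 [0.5y] zero: DF = P = 9849/10000 ≈ 0.984900
step 2 [1y] bond c/2=1/25: DF=(10197/10000 − 1/25·(0.984900))/(1+1/25) = 4713/5000 ≈ 0.942600
step 3 [1.5y] zero: DF = P = 9103/10000 ≈ 0.910300
step 4 [2y] swap r/2=692/18497: DF=(1 − 692/18497·(0.984900+0.942600+0.910300))/(1+692/18497) = 1077/1250 ≈ 0.861600
step 5 [2.5y] swap r/2=1525/45469: DF=(1 − 1525/45469·(0.984900+0.942600+0.910300+0.861600))/(1+1525/45469) = 339/400 ≈ 0.847500
step 6 [3y] swap r/2=1758/53711: DF=(1 − 1758/53711·(0.984900+0.942600+0.910300+0.861600+0.847500))/(1+1758/53711) = 4121/5000 ≈ 0.824200

1 1/2 9849/10000
2 1 4713/5000
3 3/2 9103/10000
4 2 1077/1250
5 5/2 339/400
6 3 4121/5000
DF(2.5y) is solved at step 5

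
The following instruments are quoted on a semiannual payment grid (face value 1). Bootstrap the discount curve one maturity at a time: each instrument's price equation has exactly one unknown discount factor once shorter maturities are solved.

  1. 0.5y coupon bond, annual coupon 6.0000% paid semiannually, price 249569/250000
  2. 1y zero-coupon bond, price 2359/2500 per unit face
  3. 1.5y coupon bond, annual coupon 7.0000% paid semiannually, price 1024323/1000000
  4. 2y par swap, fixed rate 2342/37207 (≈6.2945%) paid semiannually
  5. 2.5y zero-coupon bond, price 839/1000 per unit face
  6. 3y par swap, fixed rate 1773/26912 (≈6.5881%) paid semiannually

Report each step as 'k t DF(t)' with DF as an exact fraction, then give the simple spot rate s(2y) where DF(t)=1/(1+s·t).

step 1 [0.5y] bond c/2=3/100: DF=(249569/250000 − 3/100·(0))/(1+3/100) = 2423/2500 ≈ 0.969200
step 2 [1y] zero: DF = P = 2359/2500 ≈ 0.943600
step 3 [1.5y] bond c/2=7/200: DF=(1024323/1000000 − 7/200·(0.969200+0.943600))/(1+7/200) = 37/40 ≈ 0.925000
step 4 [2y] swap r/2=1171/37207: DF=(1 − 1171/37207·(0.969200+0.943600+0.925000))/(1+1171/37207) = 8829/10000 ≈ 0.882900
step 5 [2.5y] zero: DF = P = 839/1000 ≈ 0.839000
step 6 [3y] swap r/2=1773/53824: DF=(1 − 1773/53824·(0.969200+0.943600+0.925000+0.882900+0.839000))/(1+1773/53824) = 8227/10000 ≈ 0.822700

1 1/2 2423/2500
2 1 2359/2500
3 3/2 37/40
4 2 8829/10000
5 5/2 839/1000
6 3 8227/10000
s(2y) = (1/(8829/10000) − 1)/(2) = 1171/17658 ≈ 6.6316%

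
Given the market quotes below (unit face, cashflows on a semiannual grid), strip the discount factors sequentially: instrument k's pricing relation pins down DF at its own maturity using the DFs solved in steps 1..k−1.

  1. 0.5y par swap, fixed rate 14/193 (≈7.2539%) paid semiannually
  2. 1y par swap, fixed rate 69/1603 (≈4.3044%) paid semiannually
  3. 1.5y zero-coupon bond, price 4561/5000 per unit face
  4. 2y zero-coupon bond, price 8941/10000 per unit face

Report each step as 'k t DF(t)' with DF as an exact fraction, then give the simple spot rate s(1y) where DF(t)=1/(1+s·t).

1 1/2 193/200
2 1 4793/5000
3 3/2 4561/5000
4 2 8941/10000
s(1y) = (1/(4793/5000) − 1)/(1) = 207/4793 ≈ 4.3188%

step 1 [0.5y] swap r/2=7/193: DF=(1 − 7/193·(0))/(1+7/193) = 193/200 ≈ 0.965000
step 2 [1y] swap r/2=69/3206: DF=(1 − 69/3206·(0.965000))/(1+69/3206) = 4793/5000 ≈ 0.958600
step 3 [1.5y] zero: DF = P = 4561/5000 ≈ 0.912200
step 4 [2y] zero: DF = P = 8941/10000 ≈ 0.894100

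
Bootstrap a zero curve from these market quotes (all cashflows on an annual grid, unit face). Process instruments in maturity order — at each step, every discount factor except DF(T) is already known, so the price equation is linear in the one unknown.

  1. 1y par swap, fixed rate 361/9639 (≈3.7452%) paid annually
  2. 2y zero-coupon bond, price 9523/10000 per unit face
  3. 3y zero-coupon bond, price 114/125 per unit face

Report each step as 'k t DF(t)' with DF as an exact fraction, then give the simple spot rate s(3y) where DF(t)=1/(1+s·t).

1 1 9639/10000
2 2 9523/10000
3 3 114/125
s(3y) = (1/(114/125) − 1)/(3) = 11/342 ≈ 3.2164%

step 1 [1y] swap r/1=361/9639: DF=(1 − 361/9639·(0))/(1+361/9639) = 9639/10000 ≈ 0.963900
step 2 [2y] zero: DF = P = 9523/10000 ≈ 0.952300
step 3 [3y] zero: DF = P = 114/125 ≈ 0.912000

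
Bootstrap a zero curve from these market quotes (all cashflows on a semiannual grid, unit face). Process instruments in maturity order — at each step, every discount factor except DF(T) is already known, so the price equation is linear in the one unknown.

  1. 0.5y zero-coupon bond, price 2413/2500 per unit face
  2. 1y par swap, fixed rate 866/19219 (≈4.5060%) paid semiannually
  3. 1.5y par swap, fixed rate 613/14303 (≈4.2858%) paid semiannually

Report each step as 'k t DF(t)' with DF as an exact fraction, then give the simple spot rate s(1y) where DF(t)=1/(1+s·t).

1 1/2 2413/2500
2 1 9567/10000
3 3/2 9387/10000
s(1y) = (1/(9567/10000) − 1)/(1) = 433/9567 ≈ 4.5260%

step 1 [0.5y] zero: DF = P = 2413/2500 ≈ 0.965200
step 2 [1y] swap r/2=433/19219: DF=(1 − 433/19219·(0.965200))/(1+433/19219) = 9567/10000 ≈ 0.956700
step 3 [1.5y] swap r/2=613/28606: DF=(1 − 613/28606·(0.965200+0.956700))/(1+613/28606) = 9387/10000 ≈ 0.938700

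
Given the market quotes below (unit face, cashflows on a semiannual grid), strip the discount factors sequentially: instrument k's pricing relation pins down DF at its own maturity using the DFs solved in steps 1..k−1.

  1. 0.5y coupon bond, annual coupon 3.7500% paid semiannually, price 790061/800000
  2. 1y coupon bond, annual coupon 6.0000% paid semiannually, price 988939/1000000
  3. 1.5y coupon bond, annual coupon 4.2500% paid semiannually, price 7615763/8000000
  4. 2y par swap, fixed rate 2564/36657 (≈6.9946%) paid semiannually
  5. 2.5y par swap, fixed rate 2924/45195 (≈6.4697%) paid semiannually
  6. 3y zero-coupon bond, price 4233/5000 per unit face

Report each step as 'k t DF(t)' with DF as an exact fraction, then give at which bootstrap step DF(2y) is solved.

step 1 [0.5y] bond c/2=3/160: DF=(790061/800000 − 3/160·(0))/(1+3/160) = 4847/5000 ≈ 0.969400
step 2 [1y] bond c/2=3/100: DF=(988939/1000000 − 3/100·(0.969400))/(1+3/100) = 9319/10000 ≈ 0.931900
step 3 [1.5y] bond c/2=17/800: DF=(7615763/8000000 − 17/800·(0.969400+0.931900))/(1+17/800) = 4463/5000 ≈ 0.892600
step 4 [2y] swap r/2=1282/36657: DF=(1 − 1282/36657·(0.969400+0.931900+0.892600))/(1+1282/36657) = 4359/5000 ≈ 0.871800
step 5 [2.5y] swap r/2=1462/45195: DF=(1 − 1462/45195·(0.969400+0.931900+0.892600+0.871800))/(1+1462/45195) = 4269/5000 ≈ 0.853800
step 6 [3y] zero: DF = P = 4233/5000 ≈ 0.846600

1 1/2 4847/5000
2 1 9319/10000
3 3/2 4463/5000
4 2 4359/5000
5 5/2 4269/5000
6 3 4233/5000
DF(2y) is solved at step 4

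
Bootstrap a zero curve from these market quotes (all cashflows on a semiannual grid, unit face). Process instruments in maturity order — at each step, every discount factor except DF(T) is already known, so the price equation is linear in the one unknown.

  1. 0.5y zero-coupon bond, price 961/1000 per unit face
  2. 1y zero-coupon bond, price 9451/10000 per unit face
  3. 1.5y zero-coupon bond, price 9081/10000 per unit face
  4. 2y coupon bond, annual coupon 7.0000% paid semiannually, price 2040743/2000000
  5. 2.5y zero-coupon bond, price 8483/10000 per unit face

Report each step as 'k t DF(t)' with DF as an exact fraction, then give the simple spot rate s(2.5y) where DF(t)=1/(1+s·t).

step 1 [0.5y] zero: DF = P = 961/1000 ≈ 0.961000
step 2 [1y] zero: DF = P = 9451/10000 ≈ 0.945100
step 3 [1.5y] zero: DF = P = 9081/10000 ≈ 0.908100
step 4 [2y] bond c/2=7/200: DF=(2040743/2000000 − 7/200·(0.961000+0.945100+0.908100))/(1+7/200) = 8907/10000 ≈ 0.890700
step 5 [2.5y] zero: DF = P = 8483/10000 ≈ 0.848300

1 1/2 961/1000
2 1 9451/10000
3 3/2 9081/10000
4 2 8907/10000
5 5/2 8483/10000
s(2.5y) = (1/(8483/10000) − 1)/(5/2) = 3034/42415 ≈ 7.1531%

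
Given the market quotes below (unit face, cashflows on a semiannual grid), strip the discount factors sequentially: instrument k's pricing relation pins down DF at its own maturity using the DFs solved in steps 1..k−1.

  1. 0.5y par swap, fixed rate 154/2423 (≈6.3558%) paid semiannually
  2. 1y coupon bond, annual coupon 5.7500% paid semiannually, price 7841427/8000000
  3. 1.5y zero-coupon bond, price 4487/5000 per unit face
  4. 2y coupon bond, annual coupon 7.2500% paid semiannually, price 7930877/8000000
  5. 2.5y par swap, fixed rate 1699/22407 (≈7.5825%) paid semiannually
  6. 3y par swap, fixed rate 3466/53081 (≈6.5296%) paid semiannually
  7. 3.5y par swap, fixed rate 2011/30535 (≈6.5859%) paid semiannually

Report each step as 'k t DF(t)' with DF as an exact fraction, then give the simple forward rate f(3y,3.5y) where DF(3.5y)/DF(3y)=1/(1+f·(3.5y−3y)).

step 1 [0.5y] swap r/2=77/2423: DF=(1 − 77/2423·(0))/(1+77/2423) = 2423/2500 ≈ 0.969200
step 2 [1y] bond c/2=23/800: DF=(7841427/8000000 − 23/800·(0.969200))/(1+23/800) = 9257/10000 ≈ 0.925700
step 3 [1.5y] zero: DF = P = 4487/5000 ≈ 0.897400
step 4 [2y] bond c/2=29/800: DF=(7930877/8000000 − 29/800·(0.969200+0.925700+0.897400))/(1+29/800) = 859/1000 ≈ 0.859000
step 5 [2.5y] swap r/2=1699/44814: DF=(1 − 1699/44814·(0.969200+0.925700+0.897400+0.859000))/(1+1699/44814) = 8301/10000 ≈ 0.830100
step 6 [3y] swap r/2=1733/53081: DF=(1 − 1733/53081·(0.969200+0.925700+0.897400+0.859000+0.830100))/(1+1733/53081) = 8267/10000 ≈ 0.826700
step 7 [3.5y] swap r/2=2011/61070: DF=(1 − 2011/61070·(0.969200+0.925700+0.897400+0.859000+0.830100+0.826700))/(1+2011/61070) = 7989/10000 ≈ 0.798900

1 1/2 2423/2500
2 1 9257/10000
3 3/2 4487/5000
4 2 859/1000
5 5/2 8301/10000
6 3 8267/10000
7 7/2 7989/10000
f(3y,3.5y) = ((8267/10000)/(7989/10000) − 1)/(1/2) = 556/7989 ≈ 6.9596%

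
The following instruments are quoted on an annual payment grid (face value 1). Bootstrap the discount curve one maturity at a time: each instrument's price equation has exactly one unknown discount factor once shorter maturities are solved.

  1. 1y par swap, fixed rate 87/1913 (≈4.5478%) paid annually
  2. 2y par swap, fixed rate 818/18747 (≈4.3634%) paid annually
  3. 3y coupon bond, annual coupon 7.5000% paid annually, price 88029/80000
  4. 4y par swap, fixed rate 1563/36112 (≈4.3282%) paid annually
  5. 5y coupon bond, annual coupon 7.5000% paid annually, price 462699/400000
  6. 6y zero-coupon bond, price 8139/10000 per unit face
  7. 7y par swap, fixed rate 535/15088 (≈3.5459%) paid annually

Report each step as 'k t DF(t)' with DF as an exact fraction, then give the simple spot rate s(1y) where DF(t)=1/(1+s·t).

step 1 [1y] swap r/1=87/1913: DF=(1 − 87/1913·(0))/(1+87/1913) = 1913/2000 ≈ 0.956500
step 2 [2y] swap r/1=818/18747: DF=(1 − 818/18747·(0.956500))/(1+818/18747) = 4591/5000 ≈ 0.918200
step 3 [3y] bond c/1=3/40: DF=(88029/80000 − 3/40·(0.956500+0.918200))/(1+3/40) = 558/625 ≈ 0.892800
step 4 [4y] swap r/1=1563/36112: DF=(1 − 1563/36112·(0.956500+0.918200+0.892800))/(1+1563/36112) = 8437/10000 ≈ 0.843700
step 5 [5y] bond c/1=3/40: DF=(462699/400000 − 3/40·(0.956500+0.918200+0.892800+0.843700))/(1+3/40) = 8241/10000 ≈ 0.824100
step 6 [6y] zero: DF = P = 8139/10000 ≈ 0.813900
step 7 [7y] swap r/1=535/15088: DF=(1 − 535/15088·(0.956500+0.918200+0.892800+0.843700+0.824100+0.813900))/(1+535/15088) = 393/500 ≈ 0.786000

1 1 1913/2000
2 2 4591/5000
3 3 558/625
4 4 8437/10000
5 5 8241/10000
6 6 8139/10000
7 7 393/500
s(1y) = (1/(1913/2000) − 1)/(1) = 87/1913 ≈ 4.5478%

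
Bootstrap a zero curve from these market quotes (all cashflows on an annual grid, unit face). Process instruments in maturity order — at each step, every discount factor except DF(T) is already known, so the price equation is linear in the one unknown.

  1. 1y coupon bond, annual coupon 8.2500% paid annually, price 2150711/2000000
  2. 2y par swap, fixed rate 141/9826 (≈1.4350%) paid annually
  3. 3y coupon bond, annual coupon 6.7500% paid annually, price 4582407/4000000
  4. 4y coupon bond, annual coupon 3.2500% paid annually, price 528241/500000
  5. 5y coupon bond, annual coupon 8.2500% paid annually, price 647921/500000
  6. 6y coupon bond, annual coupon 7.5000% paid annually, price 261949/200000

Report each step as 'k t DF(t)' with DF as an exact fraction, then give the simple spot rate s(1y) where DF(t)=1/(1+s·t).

step 1 [1y] bond c/1=33/400: DF=(2150711/2000000 − 33/400·(0))/(1+33/400) = 4967/5000 ≈ 0.993400
step 2 [2y] swap r/1=141/9826: DF=(1 − 141/9826·(0.993400))/(1+141/9826) = 4859/5000 ≈ 0.971800
step 3 [3y] bond c/1=27/400: DF=(4582407/4000000 − 27/400·(0.993400+0.971800))/(1+27/400) = 9489/10000 ≈ 0.948900
step 4 [4y] bond c/1=13/400: DF=(528241/500000 − 13/400·(0.993400+0.971800+0.948900))/(1+13/400) = 1863/2000 ≈ 0.931500
step 5 [5y] bond c/1=33/400: DF=(647921/500000 − 33/400·(0.993400+0.971800+0.948900+0.931500))/(1+33/400) = 113/125 ≈ 0.904000
step 6 [6y] bond c/1=3/40: DF=(261949/200000 − 3/40·(0.993400+0.971800+0.948900+0.931500+0.904000))/(1+3/40) = 887/1000 ≈ 0.887000

1 1 4967/5000
2 2 4859/5000
3 3 9489/10000
4 4 1863/2000
5 5 113/125
6 6 887/1000
s(1y) = (1/(4967/5000) − 1)/(1) = 33/4967 ≈ 0.6644%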